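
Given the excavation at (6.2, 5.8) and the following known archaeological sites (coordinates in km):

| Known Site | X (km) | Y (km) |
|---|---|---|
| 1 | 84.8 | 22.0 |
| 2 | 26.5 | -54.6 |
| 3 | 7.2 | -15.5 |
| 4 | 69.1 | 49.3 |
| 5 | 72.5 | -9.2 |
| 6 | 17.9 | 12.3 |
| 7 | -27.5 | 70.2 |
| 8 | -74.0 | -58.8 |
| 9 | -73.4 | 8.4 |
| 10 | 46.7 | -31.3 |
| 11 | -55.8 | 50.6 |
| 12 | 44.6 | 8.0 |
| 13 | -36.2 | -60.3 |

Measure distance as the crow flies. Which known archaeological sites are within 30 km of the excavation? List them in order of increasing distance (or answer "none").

Distances from (6.2, 5.8):
1: √((78.6)² + (16.2)²) = √(6177.9600 + 262.4400) = 80.25 km
2: √((20.3)² + (-60.4)²) = √(412.0900 + 3648.1600) = 63.72 km
3: √((1.0)² + (-21.3)²) = √(1.0000 + 453.6900) = 21.32 km
4: √((62.9)² + (43.5)²) = √(3956.4100 + 1892.2500) = 76.48 km
5: √((66.3)² + (-15.0)²) = √(4395.6900 + 225.0000) = 67.98 km
6: √((11.7)² + (6.5)²) = √(136.8900 + 42.2500) = 13.38 km
7: √((-33.7)² + (64.4)²) = √(1135.6900 + 4147.3600) = 72.68 km
8: √((-80.2)² + (-64.6)²) = √(6432.0400 + 4173.1600) = 102.98 km
9: √((-79.6)² + (2.6)²) = √(6336.1600 + 6.7600) = 79.64 km
10: √((40.5)² + (-37.1)²) = √(1640.2500 + 1376.4100) = 54.92 km
11: √((-62.0)² + (44.8)²) = √(3844.0000 + 2007.0400) = 76.49 km
12: √((38.4)² + (2.2)²) = √(1474.5600 + 4.8400) = 38.46 km
13: √((-42.4)² + (-66.1)²) = √(1797.7600 + 4369.2100) = 78.53 km
Threshold 30 km: 6 (13.38 km), 3 (21.32 km) are within range.

6, 3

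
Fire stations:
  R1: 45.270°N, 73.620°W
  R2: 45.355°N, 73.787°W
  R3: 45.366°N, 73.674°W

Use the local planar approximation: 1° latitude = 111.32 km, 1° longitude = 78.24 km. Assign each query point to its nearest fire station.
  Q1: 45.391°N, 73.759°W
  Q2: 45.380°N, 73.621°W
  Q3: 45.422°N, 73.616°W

Q1→R2; Q2→R3; Q3→R3

Q1 at 45.391°N, 73.759°W:
  R1: √((-0.121·111.32)² + (0.139·78.24)²) = √(181.43336 + 118.27346) = 17.312 km
  R2: √((-0.036·111.32)² + (-0.028·78.24)²) = √(16.06022 + 4.79925) = 4.567 km
  R3: √((-0.025·111.32)² + (0.085·78.24)²) = √(7.74509 + 44.22782) = 7.209 km
  → nearest: R2 (4.567 km)
Q2 at 45.380°N, 73.621°W:
  R1: √((-0.110·111.32)² + (0.001·78.24)²) = √(149.94492 + 0.00612) = 12.245 km
  R2: √((-0.025·111.32)² + (-0.166·78.24)²) = √(7.74509 + 168.68399) = 13.283 km
  R3: √((-0.014·111.32)² + (-0.053·78.24)²) = √(2.42886 + 17.19529) = 4.430 km
  → nearest: R3 (4.430 km)
Q3 at 45.422°N, 73.616°W:
  R1: √((-0.152·111.32)² + (-0.004·78.24)²) = √(286.30806 + 0.09794) = 16.924 km
  R2: √((-0.067·111.32)² + (-0.171·78.24)²) = √(55.62833 + 178.99871) = 15.318 km
  R3: √((-0.056·111.32)² + (-0.058·78.24)²) = √(38.86176 + 20.59272) = 7.711 km
  → nearest: R3 (7.711 km)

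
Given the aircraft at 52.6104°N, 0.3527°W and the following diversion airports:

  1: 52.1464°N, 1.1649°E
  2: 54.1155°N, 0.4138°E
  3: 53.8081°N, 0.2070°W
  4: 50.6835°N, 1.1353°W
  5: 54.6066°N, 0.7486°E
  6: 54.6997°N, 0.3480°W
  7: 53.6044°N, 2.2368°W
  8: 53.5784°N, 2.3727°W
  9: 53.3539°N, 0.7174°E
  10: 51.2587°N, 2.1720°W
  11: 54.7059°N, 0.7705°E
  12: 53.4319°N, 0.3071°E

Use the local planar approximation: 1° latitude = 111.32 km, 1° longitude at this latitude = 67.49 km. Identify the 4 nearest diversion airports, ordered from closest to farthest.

12, 9, 1, 3

Distances from 52.6104°N, 0.3527°W:
1: √((-0.4640·111.32)² + (1.5176·67.49)²) = √(2667.978690 + 10490.434876) = 114.7101 km
2: √((1.5051·111.32)² + (0.7665·67.49)²) = √(28072.242498 + 2676.105155) = 175.3521 km
3: √((1.1977·111.32)² + (0.1457·67.49)²) = √(17776.345984 + 96.693651) = 133.6901 km
4: √((-1.9269·111.32)² + (-0.7826·67.49)²) = √(46011.325938 + 2789.706687) = 220.9096 km
5: √((1.9962·111.32)² + (1.1013·67.49)²) = √(49380.387978 + 5524.463833) = 234.3178 km
6: √((2.0893·111.32)² + (0.0047·67.49)²) = √(54093.863881 + 0.100618) = 232.5811 km
7: √((0.9940·111.32)² + (-1.8841·67.49)²) = √(12243.882808 + 16169.133821) = 168.5616 km
8: √((0.9680·111.32)² + (-2.0200·67.49)²) = √(11611.734840 + 18585.814368) = 173.7744 km
9: √((0.7435·111.32)² + (1.0701·67.49)²) = √(6850.280280 + 5215.879919) = 109.8461 km
10: √((-1.3517·111.32)² + (-1.8193·67.49)²) = √(22641.595271 + 15076.047438) = 194.2103 km
11: √((2.0955·111.32)² + (1.1232·67.49)²) = √(54415.387434 + 5746.362852) = 245.2789 km
12: √((0.8215·111.32)² + (0.6598·67.49)²) = √(8362.989102 + 1982.912172) = 101.7148 km
Sorted: 12 (101.7148 km) < 9 (109.8461 km) < 1 (114.7101 km) < 3 (133.6901 km) < 7 (168.5616 km) < 8 (173.7744 km) < …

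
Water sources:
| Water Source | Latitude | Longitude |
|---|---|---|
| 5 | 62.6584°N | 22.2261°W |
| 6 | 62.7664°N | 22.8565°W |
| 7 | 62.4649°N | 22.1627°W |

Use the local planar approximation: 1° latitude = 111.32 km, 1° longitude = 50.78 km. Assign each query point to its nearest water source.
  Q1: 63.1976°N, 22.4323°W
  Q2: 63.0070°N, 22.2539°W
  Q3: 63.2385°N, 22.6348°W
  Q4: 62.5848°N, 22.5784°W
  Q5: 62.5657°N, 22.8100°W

Q1 at 63.1976°N, 22.4323°W:
  5: 60.9302 km
  6: 52.6130 km
  7: 82.7051 km
  → nearest: 6 (52.6130 km)
Q2 at 63.0070°N, 22.2539°W:
  5: 38.8318 km
  6: 40.6660 km
  7: 60.5240 km
  → nearest: 5 (38.8318 km)
Q3 at 63.2385°N, 22.6348°W:
  5: 67.8297 km
  6: 53.7465 km
  7: 89.3917 km
  → nearest: 6 (53.7465 km)
Q4 at 62.5848°N, 22.5784°W:
  5: 19.6767 km
  6: 24.6598 km
  7: 24.9750 km
  → nearest: 5 (19.6767 km)
Q5 at 62.5657°N, 22.8100°W:
  5: 31.3949 km
  6: 22.4664 km
  7: 34.7324 km
  → nearest: 6 (22.4664 km)

Q1→6; Q2→5; Q3→6; Q4→5; Q5→6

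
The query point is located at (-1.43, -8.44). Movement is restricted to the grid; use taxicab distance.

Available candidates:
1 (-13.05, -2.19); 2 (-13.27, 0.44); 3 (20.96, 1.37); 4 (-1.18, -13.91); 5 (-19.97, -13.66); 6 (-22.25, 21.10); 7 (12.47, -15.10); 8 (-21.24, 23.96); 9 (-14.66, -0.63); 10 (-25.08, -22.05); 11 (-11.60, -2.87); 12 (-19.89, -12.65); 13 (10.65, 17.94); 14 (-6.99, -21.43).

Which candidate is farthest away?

8

Distances from (-1.43, -8.44):
1: |-11.62| + |6.25| = 11.62 + 6.25 = 17.87
2: |-11.84| + |8.88| = 11.84 + 8.88 = 20.72
3: |22.39| + |9.81| = 22.39 + 9.81 = 32.20
4: |0.25| + |-5.47| = 0.25 + 5.47 = 5.72
5: |-18.54| + |-5.22| = 18.54 + 5.22 = 23.76
6: |-20.82| + |29.54| = 20.82 + 29.54 = 50.36
7: |13.90| + |-6.66| = 13.90 + 6.66 = 20.56
8: |-19.81| + |32.40| = 19.81 + 32.40 = 52.21
9: |-13.23| + |7.81| = 13.23 + 7.81 = 21.04
10: |-23.65| + |-13.61| = 23.65 + 13.61 = 37.26
11: |-10.17| + |5.57| = 10.17 + 5.57 = 15.74
12: |-18.46| + |-4.21| = 18.46 + 4.21 = 22.67
13: |12.08| + |26.38| = 12.08 + 26.38 = 38.46
14: |-5.56| + |-12.99| = 5.56 + 12.99 = 18.55
Maximum: 8 at 52.21.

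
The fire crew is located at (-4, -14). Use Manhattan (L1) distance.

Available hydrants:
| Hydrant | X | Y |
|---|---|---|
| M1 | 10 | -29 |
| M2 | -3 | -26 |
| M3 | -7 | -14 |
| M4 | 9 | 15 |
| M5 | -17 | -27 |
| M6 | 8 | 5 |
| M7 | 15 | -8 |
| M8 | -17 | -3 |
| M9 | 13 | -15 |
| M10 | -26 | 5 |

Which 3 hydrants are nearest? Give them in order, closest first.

Distances from (-4, -14):
M1: |14| + |-15| = 14 + 15 = 29
M2: |1| + |-12| = 1 + 12 = 13
M3: |-3| + |0| = 3 + 0 = 3
M4: |13| + |29| = 13 + 29 = 42
M5: |-13| + |-13| = 13 + 13 = 26
M6: |12| + |19| = 12 + 19 = 31
M7: |19| + |6| = 19 + 6 = 25
M8: |-13| + |11| = 13 + 11 = 24
M9: |17| + |-1| = 17 + 1 = 18
M10: |-22| + |19| = 22 + 19 = 41
Sorted: M3 (3) < M2 (13) < M9 (18) < M8 (24) < M7 (25) < …

M3, M2, M9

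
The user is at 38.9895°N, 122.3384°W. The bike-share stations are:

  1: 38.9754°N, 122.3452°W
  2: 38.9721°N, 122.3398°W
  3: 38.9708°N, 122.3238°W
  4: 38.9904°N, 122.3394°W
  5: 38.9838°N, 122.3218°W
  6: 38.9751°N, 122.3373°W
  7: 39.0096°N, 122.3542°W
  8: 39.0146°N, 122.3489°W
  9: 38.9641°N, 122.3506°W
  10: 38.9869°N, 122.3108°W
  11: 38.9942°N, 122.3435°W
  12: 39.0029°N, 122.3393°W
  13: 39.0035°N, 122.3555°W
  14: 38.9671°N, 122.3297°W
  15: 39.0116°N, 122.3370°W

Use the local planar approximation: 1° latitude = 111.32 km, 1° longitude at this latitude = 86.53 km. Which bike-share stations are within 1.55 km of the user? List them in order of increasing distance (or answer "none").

4, 11, 12

Distances from 38.9895°N, 122.3384°W:
1: 1.6763 km
2: 1.9408 km
3: 2.4350 km
4: 0.1324 km
5: 1.5703 km
6: 1.6058 km
7: 2.6222 km
8: 2.9381 km
9: 3.0182 km
10: 2.4057 km
11: 0.6845 km
12: 1.4937 km
13: 2.1490 km
14: 2.6047 km
15: 2.4632 km
Threshold 1.55 km: 4 (0.1324 km), 11 (0.6845 km), 12 (1.4937 km) are within range.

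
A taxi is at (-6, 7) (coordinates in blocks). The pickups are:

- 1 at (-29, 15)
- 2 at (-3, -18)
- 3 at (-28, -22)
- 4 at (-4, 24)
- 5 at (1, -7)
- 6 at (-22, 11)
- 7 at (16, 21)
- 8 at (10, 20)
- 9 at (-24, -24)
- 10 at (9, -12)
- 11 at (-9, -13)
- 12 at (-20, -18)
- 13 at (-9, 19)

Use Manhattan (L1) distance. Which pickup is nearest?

Distances from (-6, 7):
1: 31 blocks
2: 28 blocks
3: 51 blocks
4: 19 blocks
5: 21 blocks
6: 20 blocks
7: 36 blocks
8: 29 blocks
9: 49 blocks
10: 34 blocks
11: 23 blocks
12: 39 blocks
13: 15 blocks
Minimum: 13 at 15 blocks.

13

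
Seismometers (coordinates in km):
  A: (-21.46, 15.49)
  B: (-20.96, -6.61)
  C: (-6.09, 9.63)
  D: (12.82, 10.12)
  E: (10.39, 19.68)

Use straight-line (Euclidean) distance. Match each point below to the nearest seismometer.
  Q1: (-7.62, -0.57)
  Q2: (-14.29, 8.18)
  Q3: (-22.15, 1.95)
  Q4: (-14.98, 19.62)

Q1 at (-7.62, -0.57):
  A: 21.20 km
  B: 14.64 km
  C: 10.31 km
  D: 23.07 km
  E: 27.10 km
  → nearest: C (10.31 km)
Q2 at (-14.29, 8.18):
  A: 10.24 km
  B: 16.22 km
  C: 8.33 km
  D: 27.18 km
  E: 27.23 km
  → nearest: C (8.33 km)
Q3 at (-22.15, 1.95):
  A: 13.56 km
  B: 8.64 km
  C: 17.80 km
  D: 35.91 km
  E: 37.06 km
  → nearest: B (8.64 km)
Q4 at (-14.98, 19.62):
  A: 7.68 km
  B: 26.90 km
  C: 13.37 km
  D: 29.38 km
  E: 25.37 km
  → nearest: A (7.68 km)

Q1→C; Q2→C; Q3→B; Q4→A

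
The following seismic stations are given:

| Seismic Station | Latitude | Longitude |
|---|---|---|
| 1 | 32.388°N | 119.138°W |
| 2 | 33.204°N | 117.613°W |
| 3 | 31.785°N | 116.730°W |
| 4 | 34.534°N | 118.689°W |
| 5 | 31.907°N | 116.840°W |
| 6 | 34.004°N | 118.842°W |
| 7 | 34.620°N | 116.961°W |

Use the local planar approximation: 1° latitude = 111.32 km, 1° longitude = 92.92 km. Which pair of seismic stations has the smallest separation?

Pairwise distances:
3–5: 16.998 km
4–6: 60.688 km
2–6: 144.818 km
4–7: 160.851 km
2–5: 161.262 km
1–2: 168.319 km
2–7: 168.871 km
2–3: 178.001 km
2–4: 178.653 km
1–6: 181.984 km
6–7: 187.753 km
1–5: 220.141 km
1–3: 233.603 km
1–4: 242.509 km
5–6: 298.494 km
5–7: 302.220 km
3–6: 315.486 km
3–7: 316.321 km
1–7: 320.399 km
4–5: 339.173 km
3–4: 356.065 km
Closest pair: 3–5 at 16.998 km.

3 and 5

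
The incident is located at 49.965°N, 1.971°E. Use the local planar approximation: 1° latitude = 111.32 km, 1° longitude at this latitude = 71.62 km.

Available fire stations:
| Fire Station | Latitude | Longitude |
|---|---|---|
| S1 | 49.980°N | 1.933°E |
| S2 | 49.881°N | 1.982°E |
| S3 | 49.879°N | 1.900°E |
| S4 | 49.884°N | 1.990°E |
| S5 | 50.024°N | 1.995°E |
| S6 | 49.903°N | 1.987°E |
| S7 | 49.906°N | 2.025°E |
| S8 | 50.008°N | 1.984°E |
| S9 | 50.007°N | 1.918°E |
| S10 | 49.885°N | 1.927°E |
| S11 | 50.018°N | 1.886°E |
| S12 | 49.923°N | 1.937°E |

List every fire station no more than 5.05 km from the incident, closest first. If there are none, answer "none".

Distances from 49.965°N, 1.971°E:
S1: √((0.015·111.32)² + (-0.038·71.62)²) = √(2.78823 + 7.40689) = 3.193 km
S2: √((-0.084·111.32)² + (0.011·71.62)²) = √(87.43896 + 0.62066) = 9.384 km
S3: √((-0.086·111.32)² + (-0.071·71.62)²) = √(91.65229 + 25.85743) = 10.840 km
S4: √((-0.081·111.32)² + (0.019·71.62)²) = √(81.30485 + 1.85172) = 9.119 km
S5: √((0.059·111.32)² + (0.024·71.62)²) = √(43.13705 + 2.95455) = 6.789 km
S6: √((-0.062·111.32)² + (0.016·71.62)²) = √(47.63540 + 1.31313) = 6.996 km
S7: √((-0.059·111.32)² + (0.054·71.62)²) = √(43.13705 + 14.95740) = 7.622 km
S8: √((0.043·111.32)² + (0.013·71.62)²) = √(22.91307 + 0.86687) = 4.876 km
S9: √((0.042·111.32)² + (-0.053·71.62)²) = √(21.85974 + 14.40855) = 6.022 km
S10: √((-0.080·111.32)² + (-0.044·71.62)²) = √(79.30971 + 9.93057) = 9.447 km
S11: √((0.053·111.32)² + (-0.085·71.62)²) = √(34.80953 + 37.06009) = 8.478 km
S12: √((-0.042·111.32)² + (-0.034·71.62)²) = √(21.85974 + 5.92961) = 5.272 km
Threshold 5.05 km: S1 (3.193 km), S8 (4.876 km) are within range.

S1, S8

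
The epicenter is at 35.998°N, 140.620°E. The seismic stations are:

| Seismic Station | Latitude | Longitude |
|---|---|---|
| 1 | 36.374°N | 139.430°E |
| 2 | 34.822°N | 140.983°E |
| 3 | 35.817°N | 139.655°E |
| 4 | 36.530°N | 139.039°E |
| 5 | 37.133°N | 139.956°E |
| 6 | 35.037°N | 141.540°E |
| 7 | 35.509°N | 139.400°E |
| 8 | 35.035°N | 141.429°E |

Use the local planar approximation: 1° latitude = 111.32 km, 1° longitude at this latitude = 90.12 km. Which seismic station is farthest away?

Distances from 35.998°N, 140.620°E:
1: 115.122 km
2: 134.938 km
3: 89.269 km
4: 154.298 km
5: 139.802 km
6: 135.346 km
7: 122.684 km
8: 129.644 km
Maximum: 4 at 154.298 km.

4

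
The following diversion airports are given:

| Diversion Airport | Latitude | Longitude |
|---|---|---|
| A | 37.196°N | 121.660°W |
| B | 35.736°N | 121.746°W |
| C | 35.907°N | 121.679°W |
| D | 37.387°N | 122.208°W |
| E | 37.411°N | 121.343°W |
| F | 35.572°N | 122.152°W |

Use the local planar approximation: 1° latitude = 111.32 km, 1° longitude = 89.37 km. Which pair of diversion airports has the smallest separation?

B and C

Pairwise distances:
A–B: √((-1.460·111.32)² + (-0.086·89.37)²) = √(26415.09074 + 59.07183) = 162.709 km
A–C: √((-1.289·111.32)² + (-0.019·89.37)²) = √(20589.80483 + 2.88331) = 143.502 km
A–D: √((0.191·111.32)² + (-0.548·89.37)²) = √(452.07775 + 2398.52712) = 53.391 km
A–E: √((0.215·111.32)² + (0.317·89.37)²) = √(572.82678 + 802.60533) = 37.087 km
A–F: √((-1.624·111.32)² + (-0.492·89.37)²) = √(32682.73895 + 1933.36442) = 186.054 km
B–C: √((0.171·111.32)² + (0.067·89.37)²) = √(362.35864 + 35.85363) = 19.955 km
B–D: √((1.651·111.32)² + (-0.462·89.37)²) = √(33778.51415 + 1704.77657) = 188.370 km
B–E: √((1.675·111.32)² + (0.403·89.37)²) = √(34767.70452 + 1297.16018) = 189.908 km
B–F: √((-0.164·111.32)² + (-0.406·89.37)²) = √(333.29906 + 1316.54462) = 40.618 km
C–D: √((1.480·111.32)² + (-0.529·89.37)²) = √(27143.74871 + 2235.08920) = 171.403 km
C–E: √((1.504·111.32)² + (0.336·89.37)²) = √(28031.22438 + 901.70000) = 170.097 km
C–F: √((-0.335·111.32)² + (-0.473·89.37)²) = √(1390.70818 + 1786.92283) = 56.370 km
D–E: √((0.024·111.32)² + (0.865·89.37)²) = √(7.13787 + 5976.07076) = 77.351 km
D–F: √((-1.815·111.32)² + (0.056·89.37)²) = √(40822.50530 + 25.04722) = 202.108 km
E–F: √((-1.839·111.32)² + (-0.809·89.37)²) = √(41909.24662 + 5227.33772) = 217.110 km
Closest pair: B–C at 19.955 km.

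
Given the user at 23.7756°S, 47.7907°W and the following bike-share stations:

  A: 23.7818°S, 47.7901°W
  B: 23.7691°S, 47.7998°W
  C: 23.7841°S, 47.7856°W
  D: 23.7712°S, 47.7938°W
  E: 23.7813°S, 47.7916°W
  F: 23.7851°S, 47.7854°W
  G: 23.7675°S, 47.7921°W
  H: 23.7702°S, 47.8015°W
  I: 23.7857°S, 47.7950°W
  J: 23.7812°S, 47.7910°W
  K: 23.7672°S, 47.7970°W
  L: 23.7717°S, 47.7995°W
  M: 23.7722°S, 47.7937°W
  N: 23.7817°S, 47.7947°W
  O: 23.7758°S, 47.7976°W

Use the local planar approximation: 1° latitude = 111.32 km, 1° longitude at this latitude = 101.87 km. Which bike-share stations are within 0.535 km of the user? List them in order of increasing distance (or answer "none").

Distances from 23.7756°S, 47.7907°W:
A: √((-0.0062·111.32)² + (0.0006·101.87)²) = √(0.476354 + 0.003736) = 0.6929 km
B: √((0.0065·111.32)² + (-0.0091·101.87)²) = √(0.523568 + 0.859361) = 1.1760 km
C: √((-0.0085·111.32)² + (0.0051·101.87)²) = √(0.895332 + 0.269919) = 1.0795 km
D: √((0.0044·111.32)² + (-0.0031·101.87)²) = √(0.239912 + 0.099728) = 0.5828 km
E: √((-0.0057·111.32)² + (-0.0009·101.87)²) = √(0.402621 + 0.008406) = 0.6411 km
F: √((-0.0095·111.32)² + (0.0053·101.87)²) = √(1.118391 + 0.291504) = 1.1874 km
G: √((0.0081·111.32)² + (-0.0014·101.87)²) = √(0.813048 + 0.020340) = 0.9129 km
H: √((0.0054·111.32)² + (-0.0108·101.87)²) = √(0.361355 + 1.210431) = 1.2537 km
I: √((-0.0101·111.32)² + (-0.0043·101.87)²) = √(1.264122 + 0.191880) = 1.2066 km
J: √((-0.0056·111.32)² + (-0.0003·101.87)²) = √(0.388618 + 0.000934) = 0.6241 km
K: √((0.0084·111.32)² + (-0.0063·101.87)²) = √(0.874390 + 0.411883) = 1.1341 km
L: √((0.0039·111.32)² + (-0.0088·101.87)²) = √(0.188484 + 0.803633) = 0.9961 km
M: √((0.0034·111.32)² + (-0.0030·101.87)²) = √(0.143253 + 0.093397) = 0.4865 km
N: √((-0.0061·111.32)² + (-0.0040·101.87)²) = √(0.461112 + 0.166040) = 0.7919 km
O: √((-0.0002·111.32)² + (-0.0069·101.87)²) = √(0.000496 + 0.494073) = 0.7033 km
Threshold 0.535 km: M (0.4865 km) is within range.

M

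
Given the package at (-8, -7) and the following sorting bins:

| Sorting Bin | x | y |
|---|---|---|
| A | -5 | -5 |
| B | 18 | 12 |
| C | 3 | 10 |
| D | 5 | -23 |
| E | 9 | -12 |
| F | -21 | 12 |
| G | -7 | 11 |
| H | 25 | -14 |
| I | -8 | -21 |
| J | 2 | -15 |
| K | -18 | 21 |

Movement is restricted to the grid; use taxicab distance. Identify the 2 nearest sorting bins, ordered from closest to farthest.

Distances from (-8, -7):
A: 5
B: 45
C: 28
D: 29
E: 22
F: 32
G: 19
H: 40
I: 14
J: 18
K: 38
Sorted: A (5) < I (14) < J (18) < G (19) < …

A, I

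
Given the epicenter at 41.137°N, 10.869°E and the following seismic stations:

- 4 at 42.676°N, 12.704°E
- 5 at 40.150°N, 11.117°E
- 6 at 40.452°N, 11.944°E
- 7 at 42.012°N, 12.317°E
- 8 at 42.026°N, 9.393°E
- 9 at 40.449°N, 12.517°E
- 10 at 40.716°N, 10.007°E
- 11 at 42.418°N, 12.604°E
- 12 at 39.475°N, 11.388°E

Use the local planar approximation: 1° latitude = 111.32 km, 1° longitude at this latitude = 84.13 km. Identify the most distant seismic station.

Distances from 41.137°N, 10.869°E:
4: √((1.539·111.32)² + (1.835·84.13)²) = √(29351.04951 + 23832.73670) = 230.616 km
5: √((-0.987·111.32)² + (0.248·84.13)²) = √(12072.04097 + 435.31651) = 111.836 km
6: √((-0.685·111.32)² + (1.075·84.13)²) = √(5814.70302 + 8179.34838) = 118.296 km
7: √((0.875·111.32)² + (1.448·84.13)²) = √(9487.73402 + 14840.17087) = 155.974 km
8: √((0.889·111.32)² + (-1.476·84.13)²) = √(9793.77037 + 15419.64917) = 158.787 km
9: √((-0.688·111.32)² + (1.648·84.13)²) = √(5865.74625 + 19222.77987) = 158.394 km
10: √((-0.421·111.32)² + (-0.862·84.13)²) = √(2196.39571 + 5259.15910) = 86.346 km
11: √((1.281·111.32)² + (1.735·84.13)²) = √(20335.02238 + 21305.94179) = 204.061 km
12: √((-1.662·111.32)² + (0.519·84.13)²) = √(34230.12099 + 1906.49861) = 190.096 km
Maximum: 4 at 230.616 km.

4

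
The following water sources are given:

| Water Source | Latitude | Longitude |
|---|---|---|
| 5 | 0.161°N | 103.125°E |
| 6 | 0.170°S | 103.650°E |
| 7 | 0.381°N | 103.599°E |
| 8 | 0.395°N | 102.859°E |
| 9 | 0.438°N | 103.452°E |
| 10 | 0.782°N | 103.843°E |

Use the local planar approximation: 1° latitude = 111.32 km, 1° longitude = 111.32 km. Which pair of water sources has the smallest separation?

Pairwise distances:
5–6: √((-0.331·111.32)² + (0.525·111.32)²) = √(1357.69551 + 3415.58425) = 69.089 km
5–7: √((0.220·111.32)² + (0.474·111.32)²) = √(599.77969 + 2784.21699) = 58.172 km
5–8: √((0.234·111.32)² + (-0.266·111.32)²) = √(678.54415 + 876.81843) = 39.438 km
5–9: √((0.277·111.32)² + (0.327·111.32)²) = √(950.83669 + 1325.07939) = 47.707 km
5–10: √((0.621·111.32)² + (0.718·111.32)²) = √(4778.91819 + 6388.44682) = 105.676 km
6–7: √((0.551·111.32)² + (-0.051·111.32)²) = √(3762.26682 + 32.23196) = 61.600 km
6–8: √((0.565·111.32)² + (-0.791·111.32)²) = √(3955.88166 + 7753.52805) = 108.210 km
6–9: √((0.608·111.32)² + (-0.198·111.32)²) = √(4580.92893 + 485.82155) = 71.181 km
6–10: √((0.952·111.32)² + (0.193·111.32)²) = √(11231.04823 + 461.59491) = 108.133 km
7–8: √((0.014·111.32)² + (-0.740·111.32)²) = √(2.42886 + 6785.93718) = 82.392 km
7–9: √((0.057·111.32)² + (-0.147·111.32)²) = √(40.26207 + 267.78181) = 17.551 km
7–10: √((0.401·111.32)² + (0.244·111.32)²) = √(1992.66889 + 737.77859) = 52.254 km
8–9: √((0.043·111.32)² + (0.593·111.32)²) = √(22.91307 + 4357.68448) = 66.186 km
8–10: √((0.387·111.32)² + (0.984·111.32)²) = √(1855.95878 + 11998.76623) = 117.706 km
9–10: √((0.344·111.32)² + (0.391·111.32)²) = √(1466.43656 + 1894.52312) = 57.974 km
Closest pair: 7–9 at 17.551 km.

7 and 9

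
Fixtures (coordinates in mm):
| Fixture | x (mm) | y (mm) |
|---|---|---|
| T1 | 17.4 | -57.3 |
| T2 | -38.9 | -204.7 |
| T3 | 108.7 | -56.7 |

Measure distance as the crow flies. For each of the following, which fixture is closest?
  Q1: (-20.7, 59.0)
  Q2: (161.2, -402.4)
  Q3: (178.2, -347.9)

Q1→T1; Q2→T2; Q3→T2

Q1 at (-20.7, 59.0):
  T1: 122.4 mm
  T2: 264.3 mm
  T3: 173.6 mm
  → nearest: T1 (122.4 mm)
Q2 at (161.2, -402.4):
  T1: 373.9 mm
  T2: 281.3 mm
  T3: 349.7 mm
  → nearest: T2 (281.3 mm)
Q3 at (178.2, -347.9):
  T1: 332.1 mm
  T2: 260.1 mm
  T3: 299.4 mm
  → nearest: T2 (260.1 mm)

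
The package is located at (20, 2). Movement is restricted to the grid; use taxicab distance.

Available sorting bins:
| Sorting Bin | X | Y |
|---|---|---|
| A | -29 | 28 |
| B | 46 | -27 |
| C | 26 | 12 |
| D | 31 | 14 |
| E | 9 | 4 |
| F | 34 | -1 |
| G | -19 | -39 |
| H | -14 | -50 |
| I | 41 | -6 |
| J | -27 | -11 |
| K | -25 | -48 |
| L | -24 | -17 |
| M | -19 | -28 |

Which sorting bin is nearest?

E

Distances from (20, 2):
A: 75
B: 55
C: 16
D: 23
E: 13
F: 17
G: 80
H: 86
I: 29
J: 60
K: 95
L: 63
M: 69
Minimum: E at 13.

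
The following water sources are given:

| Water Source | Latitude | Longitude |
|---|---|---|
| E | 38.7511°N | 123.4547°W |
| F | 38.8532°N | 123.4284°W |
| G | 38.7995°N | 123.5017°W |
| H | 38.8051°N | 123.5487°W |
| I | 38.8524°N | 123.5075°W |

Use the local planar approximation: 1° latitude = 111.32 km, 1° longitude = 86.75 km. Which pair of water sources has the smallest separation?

G and H

Pairwise distances:
G–H: 4.1246 km
G–I: 5.9103 km
H–I: 6.3639 km
E–G: 6.7567 km
F–I: 6.8625 km
F–G: 8.7275 km
E–H: 10.1307 km
E–F: 11.5925 km
F–H: 11.7295 km
E–I: 12.1715 km
Closest pair: G–H at 4.1246 km.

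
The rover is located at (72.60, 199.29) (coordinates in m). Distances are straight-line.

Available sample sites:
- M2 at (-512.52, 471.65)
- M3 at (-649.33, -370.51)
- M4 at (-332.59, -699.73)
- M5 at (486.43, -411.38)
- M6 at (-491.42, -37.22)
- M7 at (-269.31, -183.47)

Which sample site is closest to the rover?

M7

Distances from (72.60, 199.29):
M2: √((-585.12)² + (272.36)²) = √(342365.4144 + 74179.9696) = 645.40 m
M3: √((-721.93)² + (-569.80)²) = √(521182.9249 + 324672.0400) = 919.70 m
M4: √((-405.19)² + (-899.02)²) = √(164178.9361 + 808236.9604) = 986.11 m
M5: √((413.83)² + (-610.67)²) = √(171255.2689 + 372917.8489) = 737.68 m
M6: √((-564.02)² + (-236.51)²) = √(318118.5604 + 55936.9801) = 611.60 m
M7: √((-341.91)² + (-382.76)²) = √(116902.4481 + 146505.2176) = 513.23 m
Minimum: M7 at 513.23 m.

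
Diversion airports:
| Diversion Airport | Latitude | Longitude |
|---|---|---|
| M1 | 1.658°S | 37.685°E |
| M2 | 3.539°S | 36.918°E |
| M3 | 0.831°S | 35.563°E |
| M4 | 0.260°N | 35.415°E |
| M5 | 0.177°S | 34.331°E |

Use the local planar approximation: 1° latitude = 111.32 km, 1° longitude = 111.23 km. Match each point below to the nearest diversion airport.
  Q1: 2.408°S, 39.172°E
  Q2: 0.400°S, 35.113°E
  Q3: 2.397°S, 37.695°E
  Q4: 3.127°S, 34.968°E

Q1→M1; Q2→M3; Q3→M1; Q4→M2

Q1 at 2.408°S, 39.172°E:
  M1: 185.277 km
  M2: 280.550 km
  M3: 438.137 km
  M4: 512.682 km
  M5: 592.979 km
  → nearest: M1 (185.277 km)
Q2 at 0.400°S, 35.113°E:
  M1: 318.520 km
  M2: 403.004 km
  M3: 69.335 km
  M4: 80.786 km
  M5: 90.455 km
  → nearest: M3 (69.335 km)
Q3 at 2.397°S, 37.695°E:
  M1: 82.273 km
  M2: 153.723 km
  M3: 294.324 km
  M4: 389.614 km
  M5: 448.422 km
  → nearest: M1 (82.273 km)
Q4 at 3.127°S, 34.968°E:
  M1: 343.619 km
  M2: 221.694 km
  M3: 264.020 km
  M4: 380.305 km
  M5: 335.951 km
  → nearest: M2 (221.694 km)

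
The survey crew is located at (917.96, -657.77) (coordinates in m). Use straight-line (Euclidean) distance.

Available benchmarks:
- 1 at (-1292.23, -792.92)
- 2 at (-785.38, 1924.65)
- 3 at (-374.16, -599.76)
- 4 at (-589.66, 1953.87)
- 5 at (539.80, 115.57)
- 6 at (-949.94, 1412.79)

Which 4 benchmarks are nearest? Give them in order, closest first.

Distances from (917.96, -657.77):
1: 2214.32 m
2: 3093.58 m
3: 1293.42 m
4: 3015.56 m
5: 860.85 m
6: 2788.60 m
Sorted: 5 (860.85 m) < 3 (1293.42 m) < 1 (2214.32 m) < 6 (2788.60 m) < 4 (3015.56 m) < 2 (3093.58 m)

5, 3, 1, 6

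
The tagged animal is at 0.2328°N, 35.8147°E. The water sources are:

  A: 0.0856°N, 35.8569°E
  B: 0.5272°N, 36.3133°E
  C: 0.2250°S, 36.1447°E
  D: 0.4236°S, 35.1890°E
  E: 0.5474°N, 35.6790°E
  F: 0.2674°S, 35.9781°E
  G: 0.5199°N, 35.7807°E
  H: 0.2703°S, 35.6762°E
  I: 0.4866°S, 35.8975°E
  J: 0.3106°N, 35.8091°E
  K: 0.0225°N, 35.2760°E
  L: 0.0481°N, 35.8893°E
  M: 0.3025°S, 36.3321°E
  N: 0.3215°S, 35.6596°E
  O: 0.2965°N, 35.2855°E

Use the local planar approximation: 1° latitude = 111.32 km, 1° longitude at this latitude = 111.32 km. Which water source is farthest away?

D

Distances from 0.2328°N, 35.8147°E:
A: 17.0464 km
B: 64.4574 km
C: 62.8224 km
D: 100.9496 km
E: 38.1403 km
F: 58.5780 km
G: 32.1833 km
H: 58.0885 km
I: 80.6123 km
J: 8.6831 km
K: 64.3757 km
L: 22.1746 km
M: 82.8754 km
N: 64.0747 km
O: 59.3358 km
Maximum: D at 100.9496 km.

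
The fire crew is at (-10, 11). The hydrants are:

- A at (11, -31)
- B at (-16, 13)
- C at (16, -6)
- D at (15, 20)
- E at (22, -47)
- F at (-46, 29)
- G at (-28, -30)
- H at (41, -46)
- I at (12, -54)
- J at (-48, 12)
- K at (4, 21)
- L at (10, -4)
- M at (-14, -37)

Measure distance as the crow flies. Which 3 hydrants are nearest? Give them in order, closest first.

Distances from (-10, 11):
A: √((21)² + (-42)²) = √(441.000 + 1764.000) = 47.0
B: √((-6)² + (2)²) = √(36.000 + 4.000) = 6.3
C: √((26)² + (-17)²) = √(676.000 + 289.000) = 31.1
D: √((25)² + (9)²) = √(625.000 + 81.000) = 26.6
E: √((32)² + (-58)²) = √(1024.000 + 3364.000) = 66.2
F: √((-36)² + (18)²) = √(1296.000 + 324.000) = 40.2
G: √((-18)² + (-41)²) = √(324.000 + 1681.000) = 44.8
H: √((51)² + (-57)²) = √(2601.000 + 3249.000) = 76.5
I: √((22)² + (-65)²) = √(484.000 + 4225.000) = 68.6
J: √((-38)² + (1)²) = √(1444.000 + 1.000) = 38.0
K: √((14)² + (10)²) = √(196.000 + 100.000) = 17.2
L: √((20)² + (-15)²) = √(400.000 + 225.000) = 25.0
M: √((-4)² + (-48)²) = √(16.000 + 2304.000) = 48.2
Sorted: B (6.3) < K (17.2) < L (25.0) < D (26.6) < C (31.1) < …

B, K, L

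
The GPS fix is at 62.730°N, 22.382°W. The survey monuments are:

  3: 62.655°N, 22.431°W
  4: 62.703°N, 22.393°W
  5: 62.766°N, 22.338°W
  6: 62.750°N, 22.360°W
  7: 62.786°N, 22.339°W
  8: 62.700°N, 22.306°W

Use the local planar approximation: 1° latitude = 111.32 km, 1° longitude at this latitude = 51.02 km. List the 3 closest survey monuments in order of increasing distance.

6, 4, 5

Distances from 62.730°N, 22.382°W:
3: 8.715 km
4: 3.058 km
5: 4.593 km
6: 2.493 km
7: 6.609 km
8: 5.117 km
Sorted: 6 (2.493 km) < 4 (3.058 km) < 5 (4.593 km) < 8 (5.117 km) < 7 (6.609 km) < …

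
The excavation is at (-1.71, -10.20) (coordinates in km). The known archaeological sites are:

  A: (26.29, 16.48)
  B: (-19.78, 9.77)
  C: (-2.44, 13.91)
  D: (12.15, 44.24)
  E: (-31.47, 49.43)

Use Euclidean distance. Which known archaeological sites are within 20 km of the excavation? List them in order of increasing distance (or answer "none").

Distances from (-1.71, -10.20):
A: √((28.00)² + (26.68)²) = √(784.0000 + 711.8224) = 38.68 km
B: √((-18.07)² + (19.97)²) = √(326.5249 + 398.8009) = 26.93 km
C: √((-0.73)² + (24.11)²) = √(0.5329 + 581.2921) = 24.12 km
D: √((13.86)² + (54.44)²) = √(192.0996 + 2963.7136) = 56.18 km
E: √((-29.76)² + (59.63)²) = √(885.6576 + 3555.7369) = 66.64 km
Threshold 20 km: none within range.

none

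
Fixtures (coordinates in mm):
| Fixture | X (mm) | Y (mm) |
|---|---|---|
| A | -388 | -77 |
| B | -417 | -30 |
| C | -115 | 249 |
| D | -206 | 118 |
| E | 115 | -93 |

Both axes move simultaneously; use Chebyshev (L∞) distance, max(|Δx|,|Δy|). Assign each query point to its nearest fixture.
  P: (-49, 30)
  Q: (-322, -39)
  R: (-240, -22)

P→D; Q→A; R→D

P at (-49, 30):
  A: max(|-339|, |-107|) = 339 mm
  B: max(|-368|, |-60|) = 368 mm
  C: max(|-66|, |219|) = 219 mm
  D: max(|-157|, |88|) = 157 mm
  E: max(|164|, |-123|) = 164 mm
  → nearest: D (157 mm)
Q at (-322, -39):
  A: max(|-66|, |-38|) = 66 mm
  B: max(|-95|, |9|) = 95 mm
  C: max(|207|, |288|) = 288 mm
  D: max(|116|, |157|) = 157 mm
  E: max(|437|, |-54|) = 437 mm
  → nearest: A (66 mm)
R at (-240, -22):
  A: max(|-148|, |-55|) = 148 mm
  B: max(|-177|, |-8|) = 177 mm
  C: max(|125|, |271|) = 271 mm
  D: max(|34|, |140|) = 140 mm
  E: max(|355|, |-71|) = 355 mm
  → nearest: D (140 mm)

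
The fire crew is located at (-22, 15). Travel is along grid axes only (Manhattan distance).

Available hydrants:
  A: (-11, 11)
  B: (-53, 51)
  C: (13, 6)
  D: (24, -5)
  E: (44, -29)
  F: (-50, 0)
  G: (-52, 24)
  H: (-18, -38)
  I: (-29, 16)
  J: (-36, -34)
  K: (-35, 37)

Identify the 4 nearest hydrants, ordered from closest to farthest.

Distances from (-22, 15):
A: 15
B: 67
C: 44
D: 66
E: 110
F: 43
G: 39
H: 57
I: 8
J: 63
K: 35
Sorted: I (8) < A (15) < K (35) < G (39) < F (43) < C (44) < …

I, A, K, G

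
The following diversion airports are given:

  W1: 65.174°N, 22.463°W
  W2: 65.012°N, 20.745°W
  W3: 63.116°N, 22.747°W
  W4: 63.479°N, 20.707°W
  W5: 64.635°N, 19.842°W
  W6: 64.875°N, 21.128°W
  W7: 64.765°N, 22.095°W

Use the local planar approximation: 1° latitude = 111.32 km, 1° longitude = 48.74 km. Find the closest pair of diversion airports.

Pairwise distances:
W2–W6: 24.105 km
W6–W7: 48.696 km
W1–W7: 48.935 km
W2–W5: 60.814 km
W5–W6: 68.136 km
W2–W7: 71.313 km
W1–W6: 73.087 km
W1–W2: 85.655 km
W3–W4: 107.327 km
W5–W7: 110.761 km
W4–W5: 135.416 km
W1–W5: 141.137 km
W4–W6: 156.752 km
W4–W7: 158.337 km
W2–W4: 170.664 km
W3–W7: 186.297 km
W1–W4: 207.191 km
W3–W6: 211.114 km
W3–W5: 220.547 km
W1–W3: 229.514 km
W2–W3: 232.527 km
Closest pair: W2–W6 at 24.105 km.

W2 and W6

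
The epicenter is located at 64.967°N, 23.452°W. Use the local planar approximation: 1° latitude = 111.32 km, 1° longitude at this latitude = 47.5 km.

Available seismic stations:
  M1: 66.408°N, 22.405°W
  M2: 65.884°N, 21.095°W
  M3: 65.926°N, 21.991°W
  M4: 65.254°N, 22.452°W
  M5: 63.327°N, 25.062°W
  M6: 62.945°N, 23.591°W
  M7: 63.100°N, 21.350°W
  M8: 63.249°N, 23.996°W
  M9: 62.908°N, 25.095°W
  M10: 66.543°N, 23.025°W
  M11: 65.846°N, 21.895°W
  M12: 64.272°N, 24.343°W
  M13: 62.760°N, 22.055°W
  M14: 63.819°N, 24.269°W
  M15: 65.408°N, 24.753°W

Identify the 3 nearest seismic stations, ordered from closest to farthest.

M4, M15, M12

Distances from 64.967°N, 23.452°W:
M1: 167.945 km
M2: 151.509 km
M3: 127.330 km
M4: 57.245 km
M5: 197.935 km
M6: 225.186 km
M7: 230.574 km
M8: 192.986 km
M9: 242.130 km
M10: 176.609 km
M11: 122.656 km
M12: 88.187 km
M13: 254.487 km
M14: 133.558 km
M15: 78.924 km
Sorted: M4 (57.245 km) < M15 (78.924 km) < M12 (88.187 km) < M11 (122.656 km) < M3 (127.330 km) < …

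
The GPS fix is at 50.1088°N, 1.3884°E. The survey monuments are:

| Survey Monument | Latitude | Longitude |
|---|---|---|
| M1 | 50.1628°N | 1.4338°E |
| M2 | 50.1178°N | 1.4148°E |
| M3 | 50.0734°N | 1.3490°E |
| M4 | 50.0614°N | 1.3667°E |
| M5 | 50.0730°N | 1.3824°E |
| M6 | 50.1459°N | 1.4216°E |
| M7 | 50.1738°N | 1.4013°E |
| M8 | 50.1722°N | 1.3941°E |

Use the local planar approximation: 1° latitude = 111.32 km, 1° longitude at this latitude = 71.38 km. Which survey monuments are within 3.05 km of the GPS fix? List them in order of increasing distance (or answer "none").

M2

Distances from 50.1088°N, 1.3884°E:
M1: 6.8292 km
M2: 2.1342 km
M3: 4.8414 km
M4: 5.4992 km
M5: 4.0082 km
M6: 4.7616 km
M7: 7.2942 km
M8: 7.0694 km
Threshold 3.05 km: M2 (2.1342 km) is within range.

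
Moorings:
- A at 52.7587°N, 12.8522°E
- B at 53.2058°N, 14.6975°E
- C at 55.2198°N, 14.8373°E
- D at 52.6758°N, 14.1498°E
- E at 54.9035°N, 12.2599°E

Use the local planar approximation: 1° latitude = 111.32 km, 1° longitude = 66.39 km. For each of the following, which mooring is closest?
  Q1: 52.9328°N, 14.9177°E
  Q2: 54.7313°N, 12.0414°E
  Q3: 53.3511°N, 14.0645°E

Q1 at 52.9328°N, 14.9177°E:
  A: 138.4913 km
  B: 33.7238 km
  C: 254.6448 km
  D: 58.4597 km
  E: 281.5349 km
  → nearest: B (33.7238 km)
Q2 at 54.7313°N, 12.0414°E:
  A: 226.0913 km
  B: 244.8135 km
  C: 193.4215 km
  D: 268.2373 km
  E: 24.0394 km
  → nearest: E (24.0394 km)
Q3 at 53.3511°N, 14.0645°E:
  A: 104.0511 km
  B: 45.0301 km
  C: 214.2573 km
  D: 75.3874 km
  E: 210.2812 km
  → nearest: B (45.0301 km)

Q1→B; Q2→E; Q3→B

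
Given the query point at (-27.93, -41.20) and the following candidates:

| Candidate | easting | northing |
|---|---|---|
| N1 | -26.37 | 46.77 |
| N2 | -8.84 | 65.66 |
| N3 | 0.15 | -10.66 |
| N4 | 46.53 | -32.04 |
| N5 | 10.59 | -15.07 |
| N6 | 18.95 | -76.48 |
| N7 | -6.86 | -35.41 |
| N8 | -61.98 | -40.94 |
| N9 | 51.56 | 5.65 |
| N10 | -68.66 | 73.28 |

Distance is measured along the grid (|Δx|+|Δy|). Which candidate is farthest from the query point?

Distances from (-27.93, -41.20):
N1: |1.56| + |87.97| = 1.56 + 87.97 = 89.53
N2: |19.09| + |106.86| = 19.09 + 106.86 = 125.95
N3: |28.08| + |30.54| = 28.08 + 30.54 = 58.62
N4: |74.46| + |9.16| = 74.46 + 9.16 = 83.62
N5: |38.52| + |26.13| = 38.52 + 26.13 = 64.65
N6: |46.88| + |-35.28| = 46.88 + 35.28 = 82.16
N7: |21.07| + |5.79| = 21.07 + 5.79 = 26.86
N8: |-34.05| + |0.26| = 34.05 + 0.26 = 34.31
N9: |79.49| + |46.85| = 79.49 + 46.85 = 126.34
N10: |-40.73| + |114.48| = 40.73 + 114.48 = 155.21
Maximum: N10 at 155.21.

N10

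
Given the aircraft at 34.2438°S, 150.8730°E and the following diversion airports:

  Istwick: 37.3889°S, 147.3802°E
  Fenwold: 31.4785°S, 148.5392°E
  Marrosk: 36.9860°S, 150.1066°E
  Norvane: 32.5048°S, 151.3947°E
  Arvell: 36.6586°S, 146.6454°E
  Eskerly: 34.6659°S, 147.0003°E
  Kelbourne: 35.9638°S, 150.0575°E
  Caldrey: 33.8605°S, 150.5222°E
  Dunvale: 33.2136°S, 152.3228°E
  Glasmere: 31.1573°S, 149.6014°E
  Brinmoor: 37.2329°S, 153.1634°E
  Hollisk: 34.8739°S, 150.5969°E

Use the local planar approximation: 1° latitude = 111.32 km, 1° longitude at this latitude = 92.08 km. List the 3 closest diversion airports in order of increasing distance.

Caldrey, Hollisk, Dunvale

Distances from 34.2438°S, 150.8730°E:
Istwick: √((-3.1451·111.32)² + (-3.4928·92.08)²) = √(122578.785063 + 103437.510127) = 475.4117 km
Fenwold: √((2.7653·111.32)² + (-2.3338·92.08)²) = √(94761.276560 + 46180.421473) = 375.4220 km
Marrosk: √((-2.7422·111.32)² + (-0.7664·92.08)²) = √(93184.707929 + 4980.140708) = 313.3127 km
Norvane: √((1.7390·111.32)² + (0.5217·92.08)²) = √(37475.338067 + 2307.662510) = 199.4568 km
Arvell: √((-2.4148·111.32)² + (-4.2276·92.08)²) = √(72261.792395 + 151536.900379) = 473.0737 km
Eskerly: √((-0.4221·111.32)² + (-3.8727·92.08)²) = √(2207.888308 + 127162.287654) = 359.6807 km
Kelbourne: √((-1.7200·111.32)² + (-0.8155·92.08)²) = √(36660.914076 + 5638.694325) = 205.6687 km
Caldrey: √((0.3833·111.32)² + (-0.3508·92.08)²) = √(1820.639806 + 1043.397497) = 53.5167 km
Dunvale: √((1.0302·111.32)² + (1.4498·92.08)²) = √(13151.929931 + 17821.604934) = 175.9930 km
Glasmere: √((3.0865·111.32)² + (-1.2716·92.08)²) = √(118053.524613 + 13709.817060) = 362.9922 km
Brinmoor: √((-2.9891·111.32)² + (2.2904·92.08)²) = √(110720.307797 + 44478.823498) = 393.9532 km
Hollisk: √((-0.6301·111.32)² + (-0.2761·92.08)²) = √(4920.002852 + 646.343573) = 74.6080 km
Sorted: Caldrey (53.5167 km) < Hollisk (74.6080 km) < Dunvale (175.9930 km) < Norvane (199.4568 km) < Kelbourne (205.6687 km) < …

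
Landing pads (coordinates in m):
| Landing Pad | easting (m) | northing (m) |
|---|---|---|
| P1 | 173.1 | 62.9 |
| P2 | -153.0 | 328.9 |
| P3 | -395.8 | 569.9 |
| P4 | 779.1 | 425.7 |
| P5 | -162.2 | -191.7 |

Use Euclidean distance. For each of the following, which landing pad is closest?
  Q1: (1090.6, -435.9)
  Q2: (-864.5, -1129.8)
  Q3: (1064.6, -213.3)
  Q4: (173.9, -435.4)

Q1 at (1090.6, -435.9):
  P1: √((-917.5)² + (498.8)²) = √(841806.250 + 248801.440) = 1044.3 m
  P2: √((-1243.6)² + (764.8)²) = √(1546540.960 + 584919.040) = 1460.0 m
  P3: √((-1486.4)² + (1005.8)²) = √(2209384.960 + 1011633.640) = 1794.7 m
  P4: √((-311.5)² + (861.6)²) = √(97032.250 + 742354.560) = 916.2 m
  P5: √((-1252.8)² + (244.2)²) = √(1569507.840 + 59633.640) = 1276.4 m
  → nearest: P4 (916.2 m)
Q2 at (-864.5, -1129.8):
  P1: √((1037.6)² + (1192.7)²) = √(1076613.760 + 1422533.290) = 1580.9 m
  P2: √((711.5)² + (1458.7)²) = √(506232.250 + 2127805.690) = 1623.0 m
  P3: √((468.7)² + (1699.7)²) = √(219679.690 + 2888980.090) = 1763.1 m
  P4: √((1643.6)² + (1555.5)²) = √(2701420.960 + 2419580.250) = 2263.0 m
  P5: √((702.3)² + (938.1)²) = √(493225.290 + 880031.610) = 1171.9 m
  → nearest: P5 (1171.9 m)
Q3 at (1064.6, -213.3):
  P1: √((-891.5)² + (276.2)²) = √(794772.250 + 76286.440) = 933.3 m
  P2: √((-1217.6)² + (542.2)²) = √(1482549.760 + 293980.840) = 1332.9 m
  P3: √((-1460.4)² + (783.2)²) = √(2132768.160 + 613402.240) = 1657.2 m
  P4: √((-285.5)² + (639.0)²) = √(81510.250 + 408321.000) = 699.9 m
  P5: √((-1226.8)² + (21.6)²) = √(1505038.240 + 466.560) = 1227.0 m
  → nearest: P4 (699.9 m)
Q4 at (173.9, -435.4):
  P1: √((-0.8)² + (498.3)²) = √(0.640 + 248302.890) = 498.3 m
  P2: √((-326.9)² + (764.3)²) = √(106863.610 + 584154.490) = 831.3 m
  P3: √((-569.7)² + (1005.3)²) = √(324558.090 + 1010628.090) = 1155.5 m
  P4: √((605.2)² + (861.1)²) = √(366267.040 + 741493.210) = 1052.5 m
  P5: √((-336.1)² + (243.7)²) = √(112963.210 + 59389.690) = 415.2 m
  → nearest: P5 (415.2 m)

Q1→P4; Q2→P5; Q3→P4; Q4→P5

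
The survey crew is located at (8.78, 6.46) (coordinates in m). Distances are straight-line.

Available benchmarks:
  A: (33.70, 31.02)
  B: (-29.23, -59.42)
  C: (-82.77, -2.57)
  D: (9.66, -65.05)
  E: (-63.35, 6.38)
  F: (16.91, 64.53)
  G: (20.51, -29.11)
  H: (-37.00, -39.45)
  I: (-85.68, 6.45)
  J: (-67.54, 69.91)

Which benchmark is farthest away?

Distances from (8.78, 6.46):
A: √((24.92)² + (24.56)²) = √(621.0064 + 603.1936) = 34.99 m
B: √((-38.01)² + (-65.88)²) = √(1444.7601 + 4340.1744) = 76.06 m
C: √((-91.55)² + (-9.03)²) = √(8381.4025 + 81.5409) = 91.99 m
D: √((0.88)² + (-71.51)²) = √(0.7744 + 5113.6801) = 71.52 m
E: √((-72.13)² + (-0.08)²) = √(5202.7369 + 0.0064) = 72.13 m
F: √((8.13)² + (58.07)²) = √(66.0969 + 3372.1249) = 58.64 m
G: √((11.73)² + (-35.57)²) = √(137.5929 + 1265.2249) = 37.45 m
H: √((-45.78)² + (-45.91)²) = √(2095.8084 + 2107.7281) = 64.83 m
I: √((-94.46)² + (-0.01)²) = √(8922.6916 + 0.0001) = 94.46 m
J: √((-76.32)² + (63.45)²) = √(5824.7424 + 4025.9025) = 99.25 m
Maximum: J at 99.25 m.

J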